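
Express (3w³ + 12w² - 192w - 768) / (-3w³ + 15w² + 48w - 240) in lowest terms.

By polynomial division,
  3w³ + 12w² - 192w - 768 = (-1)(-3w³ + 15w² + 48w - 240) + (27w² - 144w - 1008)
  -3w³ + 15w² + 48w - 240 = (-(1/9)w - 1/27)(27w² - 144w - 1008) + (-(208/3)w - 832/3)
  27w² - 144w - 1008 = (-(81/208)w + 189/52)(-(208/3)w - 832/3) + (0)
Last nonzero remainder: -(208/3)w - 832/3. Dividing through by -208/3 gives the monic gcd w + 4.
Cancel w + 4 from numerator and denominator to get the reduced form.

(-w² + 64)/(w² - 9w + 20)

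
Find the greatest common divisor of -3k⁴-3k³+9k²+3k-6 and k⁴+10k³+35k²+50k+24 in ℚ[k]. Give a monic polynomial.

By polynomial division,
  -3k⁴-3k³+9k²+3k-6 = (-3)(k⁴+10k³+35k²+50k+24) + (27k³+114k²+153k+66)
  k⁴+10k³+35k²+50k+24 = ((1/27)k+52/243)(27k³+114k²+153k+66) + ((400/81)k²+(400/27)k+800/81)
  27k³+114k²+153k+66 = ((2187/400)k+2673/400)((400/81)k²+(400/27)k+800/81) + (0)
Last nonzero remainder: (400/81)k²+(400/27)k+800/81. Dividing through by 400/81 gives the monic gcd k²+3k+2.

k²+3k+2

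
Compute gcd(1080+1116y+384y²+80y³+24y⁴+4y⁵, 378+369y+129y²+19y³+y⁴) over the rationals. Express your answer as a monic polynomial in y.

9+6y+y²

Euclidean algorithm in ℚ[y]:
  4y⁵+24y⁴+80y³+384y²+1116y+1080 = (4y-52)(y⁴+19y³+129y²+369y+378) + (552y³+5616y²+18792y+20736)
  y⁴+19y³+129y²+369y+378 = ((1/552)y+203/12696)(552y³+5616y²+18792y+20736) + ((2730/529)y²+(16380/529)y+24570/529)
  552y³+5616y²+18792y+20736 = ((48668/455)y+203136/455)((2730/529)y²+(16380/529)y+24570/529) + (0)
Last nonzero remainder: (2730/529)y²+(16380/529)y+24570/529. Dividing through by 2730/529 gives the monic gcd y²+6y+9.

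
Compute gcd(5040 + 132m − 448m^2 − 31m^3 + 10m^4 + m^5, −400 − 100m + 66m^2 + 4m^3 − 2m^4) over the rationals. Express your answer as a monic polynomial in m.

Apply the Euclidean algorithm:
  m^5 + 10m^4 − 31m^3 − 448m^2 + 132m + 5040 = (−(1/2)m − 6)(−2m^4 + 4m^3 + 66m^2 − 100m − 400) + (26m^3 − 102m^2 − 668m + 2640)
  −2m^4 + 4m^3 + 66m^2 − 100m − 400 = (−(1/13)m − 25/169)(26m^3 − 102m^2 − 668m + 2640) + (−(80/169)m^2 + (720/169)m − 1600/169)
  26m^3 − 102m^2 − 668m + 2640 = (−(2197/40)m − 5577/20)(−(80/169)m^2 + (720/169)m − 1600/169) + (0)
Last nonzero remainder: −(80/169)m^2 + (720/169)m − 1600/169. Dividing through by −80/169 gives the monic gcd m^2 − 9m + 20.

20 − 9m + m^2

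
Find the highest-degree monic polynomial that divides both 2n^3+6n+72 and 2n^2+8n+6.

n+3

By polynomial division,
  2n^3+6n+72 = (n-4)(2n^2+8n+6) + (32n+96)
  2n^2+8n+6 = ((1/16)n+1/16)(32n+96) + (0)
Last nonzero remainder: 32n+96. Dividing through by 32 gives the monic gcd n+3.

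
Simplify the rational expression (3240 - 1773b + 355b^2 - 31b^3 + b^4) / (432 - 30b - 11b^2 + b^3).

(45 - 14b + b^2)/(6 + b)

Repeated division with remainder:
  b^4 - 31b^3 + 355b^2 - 1773b + 3240 = (b - 20)(b^3 - 11b^2 - 30b + 432) + (165b^2 - 2805b + 11880)
  b^3 - 11b^2 - 30b + 432 = ((1/165)b + 2/55)(165b^2 - 2805b + 11880) + (0)
Last nonzero remainder: 165b^2 - 2805b + 11880. Dividing through by 165 gives the monic gcd b^2 - 17b + 72.
Cancel b^2 - 17b + 72 from numerator and denominator to get the reduced form.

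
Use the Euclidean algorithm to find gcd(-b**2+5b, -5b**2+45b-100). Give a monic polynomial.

b-5

Euclidean algorithm in ℚ[b]:
  -b**2+5b = (1/5)(-5b**2+45b-100) + (-4b+20)
  -5b**2+45b-100 = ((5/4)b-5)(-4b+20) + (0)
Last nonzero remainder: -4b+20. Dividing through by -4 gives the monic gcd b-5.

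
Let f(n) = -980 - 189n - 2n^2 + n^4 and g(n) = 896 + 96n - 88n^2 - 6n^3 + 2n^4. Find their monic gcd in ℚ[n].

-28 - 3n + n^2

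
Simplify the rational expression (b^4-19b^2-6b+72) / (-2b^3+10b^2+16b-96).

(-b^2-b+6)/(2b-8)

Euclidean algorithm in ℚ[b]:
  b^4-19b^2-6b+72 = (-(1/2)b-5/2)(-2b^3+10b^2+16b-96) + (14b^2-14b-168)
  -2b^3+10b^2+16b-96 = (-(1/7)b+4/7)(14b^2-14b-168) + (0)
Last nonzero remainder: 14b^2-14b-168. Dividing through by 14 gives the monic gcd b^2-b-12.
Cancel b^2-b-12 from numerator and denominator to get the reduced form.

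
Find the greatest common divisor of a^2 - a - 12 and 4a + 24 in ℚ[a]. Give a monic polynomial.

1

Apply the Euclidean algorithm:
  a^2 - a - 12 = ((1/4)a - 7/4)(4a + 24) + (30)
  4a + 24 = ((2/15)a + 4/5)(30) + (0)
The last nonzero remainder is the constant 30, so the polynomials are coprime and gcd = 1.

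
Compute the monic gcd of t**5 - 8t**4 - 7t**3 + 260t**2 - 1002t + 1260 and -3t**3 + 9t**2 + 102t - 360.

t**2 + t - 30

By polynomial division,
  t**5 - 8t**4 - 7t**3 + 260t**2 - 1002t + 1260 = (-(1/3)t**2 + (5/3)t - 4)(-3t**3 + 9t**2 + 102t - 360) + (6t**2 + 6t - 180)
  -3t**3 + 9t**2 + 102t - 360 = (-(1/2)t + 2)(6t**2 + 6t - 180) + (0)
Last nonzero remainder: 6t**2 + 6t - 180. Dividing through by 6 gives the monic gcd t**2 + t - 30.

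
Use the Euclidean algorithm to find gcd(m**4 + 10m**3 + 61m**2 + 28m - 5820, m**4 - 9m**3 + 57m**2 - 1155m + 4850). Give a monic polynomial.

m**2 + 6m + 97

Euclidean algorithm in ℚ[m]:
  m**4 + 10m**3 + 61m**2 + 28m - 5820 = (m**4 - 9m**3 + 57m**2 - 1155m + 4850) + (19m**3 + 4m**2 + 1183m - 10670)
  m**4 - 9m**3 + 57m**2 - 1155m + 4850 = ((1/19)m - 175/361)(19m**3 + 4m**2 + 1183m - 10670) + (-(1200/361)m**2 - (7200/361)m - 116400/361)
  19m**3 + 4m**2 + 1183m - 10670 = (-(6859/1200)m + 3971/120)(-(1200/361)m**2 - (7200/361)m - 116400/361) + (0)
Last nonzero remainder: -(1200/361)m**2 - (7200/361)m - 116400/361. Dividing through by -1200/361 gives the monic gcd m**2 + 6m + 97.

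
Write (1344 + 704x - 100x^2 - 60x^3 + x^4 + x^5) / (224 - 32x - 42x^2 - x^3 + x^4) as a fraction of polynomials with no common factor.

(-48 - 20x + 4x^2 + x^3)/(-8 + 2x + x^2)

Repeated division with remainder:
  x^5 + x^4 - 60x^3 - 100x^2 + 704x + 1344 = (x + 2)(x^4 - x^3 - 42x^2 - 32x + 224) + (-16x^3 + 16x^2 + 544x + 896)
  x^4 - x^3 - 42x^2 - 32x + 224 = (-(1/16)x)(-16x^3 + 16x^2 + 544x + 896) + (-8x^2 + 24x + 224)
  -16x^3 + 16x^2 + 544x + 896 = (2x + 4)(-8x^2 + 24x + 224) + (0)
Last nonzero remainder: -8x^2 + 24x + 224. Dividing through by -8 gives the monic gcd x^2 - 3x - 28.
Cancel x^2 - 3x - 28 from numerator and denominator to get the reduced form.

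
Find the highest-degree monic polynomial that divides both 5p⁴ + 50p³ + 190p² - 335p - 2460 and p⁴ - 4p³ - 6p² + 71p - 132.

Euclidean algorithm in ℚ[p]:
  5p⁴ + 50p³ + 190p² - 335p - 2460 = (5)(p⁴ - 4p³ - 6p² + 71p - 132) + (70p³ + 220p² - 690p - 1800)
  p⁴ - 4p³ - 6p² + 71p - 132 = ((1/70)p - 5/49)(70p³ + 220p² - 690p - 1800) + ((1289/49)p² + (1289/49)p - 15468/49)
  70p³ + 220p² - 690p - 1800 = ((3430/1289)p + 7350/1289)((1289/49)p² + (1289/49)p - 15468/49) + (0)
Last nonzero remainder: (1289/49)p² + (1289/49)p - 15468/49. Dividing through by 1289/49 gives the monic gcd p² + p - 12.

p² + p - 12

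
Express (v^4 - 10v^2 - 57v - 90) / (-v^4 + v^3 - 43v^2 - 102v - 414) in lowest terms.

By polynomial division,
  v^4 - 10v^2 - 57v - 90 = (-1)(-v^4 + v^3 - 43v^2 - 102v - 414) + (v^3 - 53v^2 - 159v - 504)
  -v^4 + v^3 - 43v^2 - 102v - 414 = (-v - 52)(v^3 - 53v^2 - 159v - 504) + (-2958v^2 - 8874v - 26622)
  v^3 - 53v^2 - 159v - 504 = (-(1/2958)v + 28/1479)(-2958v^2 - 8874v - 26622) + (0)
Last nonzero remainder: -2958v^2 - 8874v - 26622. Dividing through by -2958 gives the monic gcd v^2 + 3v + 9.
Cancel v^2 + 3v + 9 from numerator and denominator to get the reduced form.

(-v^2 + 3v + 10)/(v^2 - 4v + 46)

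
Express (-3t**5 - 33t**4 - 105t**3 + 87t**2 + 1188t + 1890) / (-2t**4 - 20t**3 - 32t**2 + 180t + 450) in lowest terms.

Euclidean algorithm in ℚ[t]:
  -3t**5 - 33t**4 - 105t**3 + 87t**2 + 1188t + 1890 = ((3/2)t + 3/2)(-2t**4 - 20t**3 - 32t**2 + 180t + 450) + (-27t**3 - 135t**2 + 243t + 1215)
  -2t**4 - 20t**3 - 32t**2 + 180t + 450 = ((2/27)t + 10/27)(-27t**3 - 135t**2 + 243t + 1215) + (0)
Last nonzero remainder: -27t**3 - 135t**2 + 243t + 1215. Dividing through by -27 gives the monic gcd t**3 + 5t**2 - 9t - 45.
Cancel t**3 + 5t**2 - 9t - 45 from numerator and denominator to get the reduced form.

(3t**2 + 18t + 42)/(2t + 10)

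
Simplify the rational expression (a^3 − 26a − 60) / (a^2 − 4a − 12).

Repeated division with remainder:
  a^3 − 26a − 60 = (a + 4)(a^2 − 4a − 12) + (2a − 12)
  a^2 − 4a − 12 = ((1/2)a + 1)(2a − 12) + (0)
Last nonzero remainder: 2a − 12. Dividing through by 2 gives the monic gcd a − 6.
Cancel a − 6 from numerator and denominator to get the reduced form.

(a^2 + 6a + 10)/(a + 2)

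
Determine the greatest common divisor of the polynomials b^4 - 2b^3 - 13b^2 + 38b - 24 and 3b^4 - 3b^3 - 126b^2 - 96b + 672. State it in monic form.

b^2 + 2b - 8

Repeated division with remainder:
  b^4 - 2b^3 - 13b^2 + 38b - 24 = (1/3)(3b^4 - 3b^3 - 126b^2 - 96b + 672) + (-b^3 + 29b^2 + 70b - 248)
  3b^4 - 3b^3 - 126b^2 - 96b + 672 = (-3b - 84)(-b^3 + 29b^2 + 70b - 248) + (2520b^2 + 5040b - 20160)
  -b^3 + 29b^2 + 70b - 248 = (-(1/2520)b + 31/2520)(2520b^2 + 5040b - 20160) + (0)
Last nonzero remainder: 2520b^2 + 5040b - 20160. Dividing through by 2520 gives the monic gcd b^2 + 2b - 8.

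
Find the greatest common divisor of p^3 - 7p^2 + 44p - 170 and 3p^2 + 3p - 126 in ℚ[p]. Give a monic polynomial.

Apply the Euclidean algorithm:
  p^3 - 7p^2 + 44p - 170 = ((1/3)p - 8/3)(3p^2 + 3p - 126) + (94p - 506)
  3p^2 + 3p - 126 = ((3/94)p + 450/2209)(94p - 506) + (-50634/2209)
  94p - 506 = (-(103823/25317)p + 558877/25317)(-50634/2209) + (0)
The last nonzero remainder is the constant -50634/2209, so the polynomials are coprime and gcd = 1.

1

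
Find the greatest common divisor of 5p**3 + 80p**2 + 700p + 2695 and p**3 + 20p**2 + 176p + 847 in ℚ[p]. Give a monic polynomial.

p**2 + 9p + 77

Euclidean algorithm in ℚ[p]:
  5p**3 + 80p**2 + 700p + 2695 = (5)(p**3 + 20p**2 + 176p + 847) + (-20p**2 - 180p - 1540)
  p**3 + 20p**2 + 176p + 847 = (-(1/20)p - 11/20)(-20p**2 - 180p - 1540) + (0)
Last nonzero remainder: -20p**2 - 180p - 1540. Dividing through by -20 gives the monic gcd p**2 + 9p + 77.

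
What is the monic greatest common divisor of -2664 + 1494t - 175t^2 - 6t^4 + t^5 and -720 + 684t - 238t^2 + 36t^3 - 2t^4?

Euclidean algorithm in ℚ[t]:
  t^5 - 6t^4 - 175t^2 + 1494t - 2664 = (-(1/2)t - 6)(-2t^4 + 36t^3 - 238t^2 + 684t - 720) + (97t^3 - 1261t^2 + 5238t - 6984)
  -2t^4 + 36t^3 - 238t^2 + 684t - 720 = (-(2/97)t + 10/97)(97t^3 - 1261t^2 + 5238t - 6984) + (0)
Last nonzero remainder: 97t^3 - 1261t^2 + 5238t - 6984. Dividing through by 97 gives the monic gcd t^3 - 13t^2 + 54t - 72.

-72 + 54t - 13t^2 + t^3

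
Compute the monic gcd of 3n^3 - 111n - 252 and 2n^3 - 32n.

By polynomial division,
  3n^3 - 111n - 252 = (3/2)(2n^3 - 32n) + (-63n - 252)
  2n^3 - 32n = (-(2/63)n^2 + (8/63)n)(-63n - 252) + (0)
Last nonzero remainder: -63n - 252. Dividing through by -63 gives the monic gcd n + 4.

n + 4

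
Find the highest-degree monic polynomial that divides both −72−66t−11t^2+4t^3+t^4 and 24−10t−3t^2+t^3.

−12−t+t^2

Apply the Euclidean algorithm:
  t^4+4t^3−11t^2−66t−72 = (t+7)(t^3−3t^2−10t+24) + (20t^2−20t−240)
  t^3−3t^2−10t+24 = ((1/20)t−1/10)(20t^2−20t−240) + (0)
Last nonzero remainder: 20t^2−20t−240. Dividing through by 20 gives the monic gcd t^2−t−12.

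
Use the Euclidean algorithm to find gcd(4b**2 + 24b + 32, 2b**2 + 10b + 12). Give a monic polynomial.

b + 2

Repeated division with remainder:
  4b**2 + 24b + 32 = (2)(2b**2 + 10b + 12) + (4b + 8)
  2b**2 + 10b + 12 = ((1/2)b + 3/2)(4b + 8) + (0)
Last nonzero remainder: 4b + 8. Dividing through by 4 gives the monic gcd b + 2.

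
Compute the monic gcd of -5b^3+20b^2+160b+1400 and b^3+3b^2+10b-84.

b^2+6b+28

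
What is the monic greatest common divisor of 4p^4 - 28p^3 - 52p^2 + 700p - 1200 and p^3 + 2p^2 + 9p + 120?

Apply the Euclidean algorithm:
  4p^4 - 28p^3 - 52p^2 + 700p - 1200 = (4p - 36)(p^3 + 2p^2 + 9p + 120) + (-16p^2 + 544p + 3120)
  p^3 + 2p^2 + 9p + 120 = (-(1/16)p - 9/4)(-16p^2 + 544p + 3120) + (1428p + 7140)
  -16p^2 + 544p + 3120 = (-(4/357)p + 52/119)(1428p + 7140) + (0)
Last nonzero remainder: 1428p + 7140. Dividing through by 1428 gives the monic gcd p + 5.

p + 5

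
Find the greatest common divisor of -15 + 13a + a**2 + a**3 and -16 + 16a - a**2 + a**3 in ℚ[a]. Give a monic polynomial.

-1 + a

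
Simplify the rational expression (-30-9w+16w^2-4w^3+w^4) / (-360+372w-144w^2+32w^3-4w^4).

(-1-w)/(-12+4w)

Euclidean algorithm in ℚ[w]:
  w^4-4w^3+16w^2-9w-30 = (-1/4)(-4w^4+32w^3-144w^2+372w-360) + (4w^3-20w^2+84w-120)
  -4w^4+32w^3-144w^2+372w-360 = (-w+3)(4w^3-20w^2+84w-120) + (0)
Last nonzero remainder: 4w^3-20w^2+84w-120. Dividing through by 4 gives the monic gcd w^3-5w^2+21w-30.
Cancel w^3-5w^2+21w-30 from numerator and denominator to get the reduced form.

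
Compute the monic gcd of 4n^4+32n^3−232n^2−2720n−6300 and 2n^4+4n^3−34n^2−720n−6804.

n^2−2n−63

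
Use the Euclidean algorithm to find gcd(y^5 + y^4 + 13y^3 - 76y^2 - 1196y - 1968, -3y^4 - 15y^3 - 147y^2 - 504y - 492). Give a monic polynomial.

By polynomial division,
  y^5 + y^4 + 13y^3 - 76y^2 - 1196y - 1968 = (-(1/3)y + 4/3)(-3y^4 - 15y^3 - 147y^2 - 504y - 492) + (-16y^3 - 48y^2 - 688y - 1312)
  -3y^4 - 15y^3 - 147y^2 - 504y - 492 = ((3/16)y + 3/8)(-16y^3 - 48y^2 - 688y - 1312) + (0)
Last nonzero remainder: -16y^3 - 48y^2 - 688y - 1312. Dividing through by -16 gives the monic gcd y^3 + 3y^2 + 43y + 82.

y^3 + 3y^2 + 43y + 82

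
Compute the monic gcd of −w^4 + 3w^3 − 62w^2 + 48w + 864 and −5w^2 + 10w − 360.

w^2 − 2w + 72

Apply the Euclidean algorithm:
  −w^4 + 3w^3 − 62w^2 + 48w + 864 = ((1/5)w^2 − (1/5)w − 12/5)(−5w^2 + 10w − 360) + (0)
Last nonzero remainder: −5w^2 + 10w − 360. Dividing through by −5 gives the monic gcd w^2 − 2w + 72.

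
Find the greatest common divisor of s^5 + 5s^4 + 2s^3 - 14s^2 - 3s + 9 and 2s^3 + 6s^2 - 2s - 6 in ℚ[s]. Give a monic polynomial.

s^3 + 3s^2 - s - 3

By polynomial division,
  s^5 + 5s^4 + 2s^3 - 14s^2 - 3s + 9 = ((1/2)s^2 + s - 3/2)(2s^3 + 6s^2 - 2s - 6) + (0)
Last nonzero remainder: 2s^3 + 6s^2 - 2s - 6. Dividing through by 2 gives the monic gcd s^3 + 3s^2 - s - 3.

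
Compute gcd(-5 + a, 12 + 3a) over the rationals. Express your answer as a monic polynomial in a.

Euclidean algorithm in ℚ[a]:
  a - 5 = (1/3)(3a + 12) + (-9)
  3a + 12 = (-(1/3)a - 4/3)(-9) + (0)
The last nonzero remainder is the constant -9, so the polynomials are coprime and gcd = 1.

1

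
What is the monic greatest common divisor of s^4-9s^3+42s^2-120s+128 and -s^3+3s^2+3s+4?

s-4

By polynomial division,
  s^4-9s^3+42s^2-120s+128 = (-s+6)(-s^3+3s^2+3s+4) + (27s^2-134s+104)
  -s^3+3s^2+3s+4 = (-(1/27)s-53/729)(27s^2-134s+104) + (-(2107/729)s+8428/729)
  27s^2-134s+104 = (-(19683/2107)s+18954/2107)(-(2107/729)s+8428/729) + (0)
Last nonzero remainder: -(2107/729)s+8428/729. Dividing through by -2107/729 gives the monic gcd s-4.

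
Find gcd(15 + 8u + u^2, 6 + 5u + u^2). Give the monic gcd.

3 + u

Apply the Euclidean algorithm:
  u^2 + 8u + 15 = (u^2 + 5u + 6) + (3u + 9)
  u^2 + 5u + 6 = ((1/3)u + 2/3)(3u + 9) + (0)
Last nonzero remainder: 3u + 9. Dividing through by 3 gives the monic gcd u + 3.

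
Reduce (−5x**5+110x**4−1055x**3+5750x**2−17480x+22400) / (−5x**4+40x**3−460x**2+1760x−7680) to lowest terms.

By polynomial division,
  −5x**5+110x**4−1055x**3+5750x**2−17480x+22400 = (x−14)(−5x**4+40x**3−460x**2+1760x−7680) + (−35x**3−2450x**2+14840x−85120)
  −5x**4+40x**3−460x**2+1760x−7680 = ((1/7)x−78/7)(−35x**3−2450x**2+14840x−85120) + (−29880x**2+179280x−956160)
  −35x**3−2450x**2+14840x−85120 = ((7/5976)x+133/1494)(−29880x**2+179280x−956160) + (0)
Last nonzero remainder: −29880x**2+179280x−956160. Dividing through by −29880 gives the monic gcd x**2−6x+32.
Cancel x**2−6x+32 from numerator and denominator to get the reduced form.

(x**3−16x**2+83x−140)/(x**2−2x+48)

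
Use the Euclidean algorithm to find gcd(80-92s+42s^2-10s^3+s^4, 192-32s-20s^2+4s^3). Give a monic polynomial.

-4+s

Euclidean algorithm in ℚ[s]:
  s^4-10s^3+42s^2-92s+80 = ((1/4)s-5/4)(4s^3-20s^2-32s+192) + (25s^2-180s+320)
  4s^3-20s^2-32s+192 = ((4/25)s+44/125)(25s^2-180s+320) + (-(496/25)s+1984/25)
  25s^2-180s+320 = (-(625/496)s+125/31)(-(496/25)s+1984/25) + (0)
Last nonzero remainder: -(496/25)s+1984/25. Dividing through by -496/25 gives the monic gcd s-4.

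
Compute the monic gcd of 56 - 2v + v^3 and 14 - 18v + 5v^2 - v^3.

By polynomial division,
  v^3 - 2v + 56 = (-1)(-v^3 + 5v^2 - 18v + 14) + (5v^2 - 20v + 70)
  -v^3 + 5v^2 - 18v + 14 = (-(1/5)v + 1/5)(5v^2 - 20v + 70) + (0)
Last nonzero remainder: 5v^2 - 20v + 70. Dividing through by 5 gives the monic gcd v^2 - 4v + 14.

14 - 4v + v^2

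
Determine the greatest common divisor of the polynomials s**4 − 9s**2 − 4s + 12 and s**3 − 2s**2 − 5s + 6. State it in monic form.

s**3 − 2s**2 − 5s + 6

By polynomial division,
  s**4 − 9s**2 − 4s + 12 = (s + 2)(s**3 − 2s**2 − 5s + 6) + (0)
The last nonzero remainder s**3 − 2s**2 − 5s + 6 is already monic.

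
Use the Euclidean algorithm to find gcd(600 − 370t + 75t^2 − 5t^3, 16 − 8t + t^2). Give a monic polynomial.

By polynomial division,
  −5t^3 + 75t^2 − 370t + 600 = (−5t + 35)(t^2 − 8t + 16) + (−10t + 40)
  t^2 − 8t + 16 = (−(1/10)t + 2/5)(−10t + 40) + (0)
Last nonzero remainder: −10t + 40. Dividing through by −10 gives the monic gcd t − 4.

−4 + t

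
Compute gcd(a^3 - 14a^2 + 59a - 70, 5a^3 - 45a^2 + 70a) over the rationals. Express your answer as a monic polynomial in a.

a^2 - 9a + 14

By polynomial division,
  a^3 - 14a^2 + 59a - 70 = (1/5)(5a^3 - 45a^2 + 70a) + (-5a^2 + 45a - 70)
  5a^3 - 45a^2 + 70a = (-a)(-5a^2 + 45a - 70) + (0)
Last nonzero remainder: -5a^2 + 45a - 70. Dividing through by -5 gives the monic gcd a^2 - 9a + 14.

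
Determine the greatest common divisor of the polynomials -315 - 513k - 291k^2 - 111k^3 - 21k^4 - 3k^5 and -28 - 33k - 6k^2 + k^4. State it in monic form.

By polynomial division,
  -3k^5 - 21k^4 - 111k^3 - 291k^2 - 513k - 315 = (-3k - 21)(k^4 - 6k^2 - 33k - 28) + (-129k^3 - 516k^2 - 1290k - 903)
  k^4 - 6k^2 - 33k - 28 = (-(1/129)k + 4/129)(-129k^3 - 516k^2 - 1290k - 903) + (0)
Last nonzero remainder: -129k^3 - 516k^2 - 1290k - 903. Dividing through by -129 gives the monic gcd k^3 + 4k^2 + 10k + 7.

7 + 10k + 4k^2 + k^3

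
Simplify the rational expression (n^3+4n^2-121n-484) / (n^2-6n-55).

Apply the Euclidean algorithm:
  n^3+4n^2-121n-484 = (n+10)(n^2-6n-55) + (-6n+66)
  n^2-6n-55 = (-(1/6)n-5/6)(-6n+66) + (0)
Last nonzero remainder: -6n+66. Dividing through by -6 gives the monic gcd n-11.
Cancel n-11 from numerator and denominator to get the reduced form.

(n^2+15n+44)/(n+5)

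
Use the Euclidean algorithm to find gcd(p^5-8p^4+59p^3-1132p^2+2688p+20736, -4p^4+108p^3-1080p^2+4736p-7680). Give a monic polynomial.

p^2-16p+64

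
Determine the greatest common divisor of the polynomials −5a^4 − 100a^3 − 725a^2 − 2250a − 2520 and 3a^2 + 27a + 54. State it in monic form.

a^2 + 9a + 18

Repeated division with remainder:
  −5a^4 − 100a^3 − 725a^2 − 2250a − 2520 = (−(5/3)a^2 − (55/3)a − 140/3)(3a^2 + 27a + 54) + (0)
Last nonzero remainder: 3a^2 + 27a + 54. Dividing through by 3 gives the monic gcd a^2 + 9a + 18.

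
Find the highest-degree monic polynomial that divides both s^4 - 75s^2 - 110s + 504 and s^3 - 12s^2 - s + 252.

s^2 - 5s - 36

By polynomial division,
  s^4 - 75s^2 - 110s + 504 = (s + 12)(s^3 - 12s^2 - s + 252) + (70s^2 - 350s - 2520)
  s^3 - 12s^2 - s + 252 = ((1/70)s - 1/10)(70s^2 - 350s - 2520) + (0)
Last nonzero remainder: 70s^2 - 350s - 2520. Dividing through by 70 gives the monic gcd s^2 - 5s - 36.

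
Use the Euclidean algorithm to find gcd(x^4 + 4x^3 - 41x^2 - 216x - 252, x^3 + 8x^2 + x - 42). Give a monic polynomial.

x + 3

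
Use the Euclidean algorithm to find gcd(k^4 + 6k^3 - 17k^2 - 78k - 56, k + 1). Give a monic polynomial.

Euclidean algorithm in ℚ[k]:
  k^4 + 6k^3 - 17k^2 - 78k - 56 = (k^3 + 5k^2 - 22k - 56)(k + 1) + (0)
The last nonzero remainder k + 1 is already monic.

k + 1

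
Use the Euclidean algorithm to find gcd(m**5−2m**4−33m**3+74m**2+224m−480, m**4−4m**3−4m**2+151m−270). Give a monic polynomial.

m**2+3m−10

Repeated division with remainder:
  m**5−2m**4−33m**3+74m**2+224m−480 = (m+2)(m**4−4m**3−4m**2+151m−270) + (−21m**3−69m**2+192m+60)
  m**4−4m**3−4m**2+151m−270 = (−(1/21)m+17/49)(−21m**3−69m**2+192m+60) + ((1425/49)m**2+(4275/49)m−14250/49)
  −21m**3−69m**2+192m+60 = (−(343/475)m−98/475)((1425/49)m**2+(4275/49)m−14250/49) + (0)
Last nonzero remainder: (1425/49)m**2+(4275/49)m−14250/49. Dividing through by 1425/49 gives the monic gcd m**2+3m−10.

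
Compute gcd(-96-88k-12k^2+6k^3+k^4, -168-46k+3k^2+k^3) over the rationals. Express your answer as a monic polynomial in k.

6+k

Euclidean algorithm in ℚ[k]:
  k^4+6k^3-12k^2-88k-96 = (k+3)(k^3+3k^2-46k-168) + (25k^2+218k+408)
  k^3+3k^2-46k-168 = ((1/25)k-143/625)(25k^2+218k+408) + (-(7776/625)k-46656/625)
  25k^2+218k+408 = (-(15625/7776)k-10625/1944)(-(7776/625)k-46656/625) + (0)
Last nonzero remainder: -(7776/625)k-46656/625. Dividing through by -7776/625 gives the monic gcd k+6.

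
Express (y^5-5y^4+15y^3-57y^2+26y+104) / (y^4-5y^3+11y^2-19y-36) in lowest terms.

By polynomial division,
  y^5-5y^4+15y^3-57y^2+26y+104 = (y)(y^4-5y^3+11y^2-19y-36) + (4y^3-38y^2+62y+104)
  y^4-5y^3+11y^2-19y-36 = ((1/4)y+9/8)(4y^3-38y^2+62y+104) + ((153/4)y^2-(459/4)y-153)
  4y^3-38y^2+62y+104 = ((16/153)y-104/153)((153/4)y^2-(459/4)y-153) + (0)
Last nonzero remainder: (153/4)y^2-(459/4)y-153. Dividing through by 153/4 gives the monic gcd y^2-3y-4.
Cancel y^2-3y-4 from numerator and denominator to get the reduced form.

(y^3-2y^2+13y-26)/(y^2-2y+9)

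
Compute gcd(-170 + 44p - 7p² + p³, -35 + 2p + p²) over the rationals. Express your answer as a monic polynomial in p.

-5 + p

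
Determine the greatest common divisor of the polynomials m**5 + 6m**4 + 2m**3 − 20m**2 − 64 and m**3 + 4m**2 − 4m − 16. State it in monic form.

Repeated division with remainder:
  m**5 + 6m**4 + 2m**3 − 20m**2 − 64 = (m**2 + 2m − 2)(m**3 + 4m**2 − 4m − 16) + (12m**2 + 24m − 96)
  m**3 + 4m**2 − 4m − 16 = ((1/12)m + 1/6)(12m**2 + 24m − 96) + (0)
Last nonzero remainder: 12m**2 + 24m − 96. Dividing through by 12 gives the monic gcd m**2 + 2m − 8.

m**2 + 2m − 8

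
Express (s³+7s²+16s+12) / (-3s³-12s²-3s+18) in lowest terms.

(-s-2)/(3s-3)

Repeated division with remainder:
  s³+7s²+16s+12 = (-1/3)(-3s³-12s²-3s+18) + (3s²+15s+18)
  -3s³-12s²-3s+18 = (-s+1)(3s²+15s+18) + (0)
Last nonzero remainder: 3s²+15s+18. Dividing through by 3 gives the monic gcd s²+5s+6.
Cancel s²+5s+6 from numerator and denominator to get the reduced form.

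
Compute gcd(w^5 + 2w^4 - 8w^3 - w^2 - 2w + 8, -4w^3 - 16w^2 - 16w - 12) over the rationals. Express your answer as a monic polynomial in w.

w^2 + w + 1

By polynomial division,
  w^5 + 2w^4 - 8w^3 - w^2 - 2w + 8 = (-(1/4)w^2 + (1/2)w + 1)(-4w^3 - 16w^2 - 16w - 12) + (20w^2 + 20w + 20)
  -4w^3 - 16w^2 - 16w - 12 = (-(1/5)w - 3/5)(20w^2 + 20w + 20) + (0)
Last nonzero remainder: 20w^2 + 20w + 20. Dividing through by 20 gives the monic gcd w^2 + w + 1.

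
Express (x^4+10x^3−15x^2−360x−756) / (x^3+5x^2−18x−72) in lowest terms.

(x^2+x−42)/(x−4)

By polynomial division,
  x^4+10x^3−15x^2−360x−756 = (x+5)(x^3+5x^2−18x−72) + (−22x^2−198x−396)
  x^3+5x^2−18x−72 = (−(1/22)x+2/11)(−22x^2−198x−396) + (0)
Last nonzero remainder: −22x^2−198x−396. Dividing through by −22 gives the monic gcd x^2+9x+18.
Cancel x^2+9x+18 from numerator and denominator to get the reduced form.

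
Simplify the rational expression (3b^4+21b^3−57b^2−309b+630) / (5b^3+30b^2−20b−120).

(3b^3+27b^2−3b−315)/(5b^2+40b+60)

Repeated division with remainder:
  3b^4+21b^3−57b^2−309b+630 = ((3/5)b+3/5)(5b^3+30b^2−20b−120) + (−63b^2−225b+702)
  5b^3+30b^2−20b−120 = (−(5/63)b−85/441)(−63b^2−225b+702) + (−(375/49)b+750/49)
  −63b^2−225b+702 = ((1029/125)b+5733/125)(−(375/49)b+750/49) + (0)
Last nonzero remainder: −(375/49)b+750/49. Dividing through by −375/49 gives the monic gcd b−2.
Cancel b−2 from numerator and denominator to get the reduced form.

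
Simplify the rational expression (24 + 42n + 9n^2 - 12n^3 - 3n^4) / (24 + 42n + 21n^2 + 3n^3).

(2 + n - n^2)/(2 + n)

Repeated division with remainder:
  -3n^4 - 12n^3 + 9n^2 + 42n + 24 = (-n + 3)(3n^3 + 21n^2 + 42n + 24) + (-12n^2 - 60n - 48)
  3n^3 + 21n^2 + 42n + 24 = (-(1/4)n - 1/2)(-12n^2 - 60n - 48) + (0)
Last nonzero remainder: -12n^2 - 60n - 48. Dividing through by -12 gives the monic gcd n^2 + 5n + 4.
Cancel n^2 + 5n + 4 from numerator and denominator to get the reduced form.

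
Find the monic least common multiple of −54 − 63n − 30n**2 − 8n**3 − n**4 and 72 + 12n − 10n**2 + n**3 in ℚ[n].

Repeated division with remainder:
  −n**4 − 8n**3 − 30n**2 − 63n − 54 = (−n − 18)(n**3 − 10n**2 + 12n + 72) + (−198n**2 + 225n + 1242)
  n**3 − 10n**2 + 12n + 72 = (−(1/198)n + 65/1452)(−198n**2 + 225n + 1242) + ((3969/484)n + 3969/242)
  −198n**2 + 225n + 1242 = (−(10648/441)n + 11132/147)((3969/484)n + 3969/242) + (0)
Last nonzero remainder: (3969/484)n + 3969/242. Dividing through by 3969/484 gives the monic gcd n + 2.
Then lcm(f, g) = f·g / gcd(f, g); expanding and making the result monic gives the answer.

1944 + 1620n + 378n**2 − 9n**3 − 30n**4 − 4n**5 + n**6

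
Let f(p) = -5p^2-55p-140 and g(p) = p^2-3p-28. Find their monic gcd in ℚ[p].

p+4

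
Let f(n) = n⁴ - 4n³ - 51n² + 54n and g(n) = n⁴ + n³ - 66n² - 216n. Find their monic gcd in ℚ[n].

n³ - 3n² - 54n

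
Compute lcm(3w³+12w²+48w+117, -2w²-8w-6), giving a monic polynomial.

w⁴+5w³+20w²+55w+39

Apply the Euclidean algorithm:
  3w³+12w²+48w+117 = (-(3/2)w)(-2w²-8w-6) + (39w+117)
  -2w²-8w-6 = (-(2/39)w-2/39)(39w+117) + (0)
Last nonzero remainder: 39w+117. Dividing through by 39 gives the monic gcd w+3.
Then lcm(f, g) = f·g / gcd(f, g); expanding and making the result monic gives the answer.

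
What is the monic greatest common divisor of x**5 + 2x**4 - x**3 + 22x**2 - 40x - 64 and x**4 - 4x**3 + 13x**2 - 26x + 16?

x**3 - 3x**2 + 10x - 16

Apply the Euclidean algorithm:
  x**5 + 2x**4 - x**3 + 22x**2 - 40x - 64 = (x + 6)(x**4 - 4x**3 + 13x**2 - 26x + 16) + (10x**3 - 30x**2 + 100x - 160)
  x**4 - 4x**3 + 13x**2 - 26x + 16 = ((1/10)x - 1/10)(10x**3 - 30x**2 + 100x - 160) + (0)
Last nonzero remainder: 10x**3 - 30x**2 + 100x - 160. Dividing through by 10 gives the monic gcd x**3 - 3x**2 + 10x - 16.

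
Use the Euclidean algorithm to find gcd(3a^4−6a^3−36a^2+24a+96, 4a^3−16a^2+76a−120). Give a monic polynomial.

Euclidean algorithm in ℚ[a]:
  3a^4−6a^3−36a^2+24a+96 = ((3/4)a+3/2)(4a^3−16a^2+76a−120) + (−69a^2+276)
  4a^3−16a^2+76a−120 = (−(4/69)a+16/69)(−69a^2+276) + (92a−184)
  −69a^2+276 = (−(3/4)a−3/2)(92a−184) + (0)
Last nonzero remainder: 92a−184. Dividing through by 92 gives the monic gcd a−2.

a−2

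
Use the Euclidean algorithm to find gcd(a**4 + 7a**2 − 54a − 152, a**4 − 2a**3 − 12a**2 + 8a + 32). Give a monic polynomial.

Apply the Euclidean algorithm:
  a**4 + 7a**2 − 54a − 152 = (a**4 − 2a**3 − 12a**2 + 8a + 32) + (2a**3 + 19a**2 − 62a − 184)
  a**4 − 2a**3 − 12a**2 + 8a + 32 = ((1/2)a − 23/4)(2a**3 + 19a**2 − 62a − 184) + ((513/4)a**2 − (513/2)a − 1026)
  2a**3 + 19a**2 − 62a − 184 = ((8/513)a + 92/513)((513/4)a**2 − (513/2)a − 1026) + (0)
Last nonzero remainder: (513/4)a**2 − (513/2)a − 1026. Dividing through by 513/4 gives the monic gcd a**2 − 2a − 8.

a**2 − 2a − 8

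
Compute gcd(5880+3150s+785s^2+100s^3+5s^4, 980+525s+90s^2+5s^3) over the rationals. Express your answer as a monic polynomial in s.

Apply the Euclidean algorithm:
  5s^4+100s^3+785s^2+3150s+5880 = (s+2)(5s^3+90s^2+525s+980) + (80s^2+1120s+3920)
  5s^3+90s^2+525s+980 = ((1/16)s+1/4)(80s^2+1120s+3920) + (0)
Last nonzero remainder: 80s^2+1120s+3920. Dividing through by 80 gives the monic gcd s^2+14s+49.

49+14s+s^2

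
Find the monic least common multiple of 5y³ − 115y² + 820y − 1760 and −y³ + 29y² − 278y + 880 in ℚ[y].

y⁴ − 33y³ + 394y² − 1992y + 3520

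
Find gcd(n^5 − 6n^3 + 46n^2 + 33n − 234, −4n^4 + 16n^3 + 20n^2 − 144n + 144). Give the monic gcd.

n^2 + n − 6

Repeated division with remainder:
  n^5 − 6n^3 + 46n^2 + 33n − 234 = (−(1/4)n − 1)(−4n^4 + 16n^3 + 20n^2 − 144n + 144) + (15n^3 + 30n^2 − 75n − 90)
  −4n^4 + 16n^3 + 20n^2 − 144n + 144 = (−(4/15)n + 8/5)(15n^3 + 30n^2 − 75n − 90) + (−48n^2 − 48n + 288)
  15n^3 + 30n^2 − 75n − 90 = (−(5/16)n − 5/16)(−48n^2 − 48n + 288) + (0)
Last nonzero remainder: −48n^2 − 48n + 288. Dividing through by −48 gives the monic gcd n^2 + n − 6.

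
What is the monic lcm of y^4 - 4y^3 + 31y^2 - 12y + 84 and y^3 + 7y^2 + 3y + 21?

y^5 + 3y^4 + 3y^3 + 205y^2 + 588

Apply the Euclidean algorithm:
  y^4 - 4y^3 + 31y^2 - 12y + 84 = (y - 11)(y^3 + 7y^2 + 3y + 21) + (105y^2 + 315)
  y^3 + 7y^2 + 3y + 21 = ((1/105)y + 1/15)(105y^2 + 315) + (0)
Last nonzero remainder: 105y^2 + 315. Dividing through by 105 gives the monic gcd y^2 + 3.
Then lcm(f, g) = f·g / gcd(f, g); expanding and making the result monic gives the answer.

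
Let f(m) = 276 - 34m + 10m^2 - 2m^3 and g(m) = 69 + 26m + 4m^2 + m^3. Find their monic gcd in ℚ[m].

23 + m + m^2

Repeated division with remainder:
  -2m^3 + 10m^2 - 34m + 276 = (-2)(m^3 + 4m^2 + 26m + 69) + (18m^2 + 18m + 414)
  m^3 + 4m^2 + 26m + 69 = ((1/18)m + 1/6)(18m^2 + 18m + 414) + (0)
Last nonzero remainder: 18m^2 + 18m + 414. Dividing through by 18 gives the monic gcd m^2 + m + 23.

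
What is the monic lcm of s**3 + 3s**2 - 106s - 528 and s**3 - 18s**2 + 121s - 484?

s**5 - 4s**4 - 83s**3 + 346s**2 - 968s - 23232

Euclidean algorithm in ℚ[s]:
  s**3 + 3s**2 - 106s - 528 = (s**3 - 18s**2 + 121s - 484) + (21s**2 - 227s - 44)
  s**3 - 18s**2 + 121s - 484 = ((1/21)s - 151/441)(21s**2 - 227s - 44) + ((20008/441)s - 220088/441)
  21s**2 - 227s - 44 = ((9261/20008)s + 441/5002)((20008/441)s - 220088/441) + (0)
Last nonzero remainder: (20008/441)s - 220088/441. Dividing through by 20008/441 gives the monic gcd s - 11.
Then lcm(f, g) = f·g / gcd(f, g); expanding and making the result monic gives the answer.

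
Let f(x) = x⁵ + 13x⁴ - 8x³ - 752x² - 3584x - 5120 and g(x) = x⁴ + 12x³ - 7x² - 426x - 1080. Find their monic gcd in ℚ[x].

Euclidean algorithm in ℚ[x]:
  x⁵ + 13x⁴ - 8x³ - 752x² - 3584x - 5120 = (x + 1)(x⁴ + 12x³ - 7x² - 426x - 1080) + (-13x³ - 319x² - 2078x - 4040)
  x⁴ + 12x³ - 7x² - 426x - 1080 = (-(1/13)x + 163/169)(-13x³ - 319x² - 2078x - 4040) + ((23800/169)x² + (214200/169)x + 476000/169)
  -13x³ - 319x² - 2078x - 4040 = (-(2197/23800)x - 17069/11900)((23800/169)x² + (214200/169)x + 476000/169) + (0)
Last nonzero remainder: (23800/169)x² + (214200/169)x + 476000/169. Dividing through by 23800/169 gives the monic gcd x² + 9x + 20.

x² + 9x + 20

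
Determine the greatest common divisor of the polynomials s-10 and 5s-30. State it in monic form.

Repeated division with remainder:
  s-10 = (1/5)(5s-30) + (-4)
  5s-30 = (-(5/4)s+15/2)(-4) + (0)
The last nonzero remainder is the constant -4, so the polynomials are coprime and gcd = 1.

1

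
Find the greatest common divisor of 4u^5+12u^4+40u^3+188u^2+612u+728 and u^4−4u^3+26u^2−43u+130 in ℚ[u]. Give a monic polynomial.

u^2−3u+13

Apply the Euclidean algorithm:
  4u^5+12u^4+40u^3+188u^2+612u+728 = (4u+28)(u^4−4u^3+26u^2−43u+130) + (48u^3−368u^2+1296u−2912)
  u^4−4u^3+26u^2−43u+130 = ((1/48)u+11/144)(48u^3−368u^2+1296u−2912) + ((244/9)u^2−(244/3)u+3172/9)
  48u^3−368u^2+1296u−2912 = ((108/61)u−504/61)((244/9)u^2−(244/3)u+3172/9) + (0)
Last nonzero remainder: (244/9)u^2−(244/3)u+3172/9. Dividing through by 244/9 gives the monic gcd u^2−3u+13.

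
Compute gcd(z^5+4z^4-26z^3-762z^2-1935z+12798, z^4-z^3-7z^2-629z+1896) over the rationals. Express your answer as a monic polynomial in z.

z^3+7z^2+49z-237

Apply the Euclidean algorithm:
  z^5+4z^4-26z^3-762z^2-1935z+12798 = (z+5)(z^4-z^3-7z^2-629z+1896) + (-14z^3-98z^2-686z+3318)
  z^4-z^3-7z^2-629z+1896 = (-(1/14)z+4/7)(-14z^3-98z^2-686z+3318) + (0)
Last nonzero remainder: -14z^3-98z^2-686z+3318. Dividing through by -14 gives the monic gcd z^3+7z^2+49z-237.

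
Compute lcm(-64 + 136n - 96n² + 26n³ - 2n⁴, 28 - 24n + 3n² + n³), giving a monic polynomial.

224 - 444n + 268n² - 43n³ - 6n⁴ + n⁵

By polynomial division,
  -2n⁴ + 26n³ - 96n² + 136n - 64 = (-2n + 32)(n³ + 3n² - 24n + 28) + (-240n² + 960n - 960)
  n³ + 3n² - 24n + 28 = (-(1/240)n - 7/240)(-240n² + 960n - 960) + (0)
Last nonzero remainder: -240n² + 960n - 960. Dividing through by -240 gives the monic gcd n² - 4n + 4.
Then lcm(f, g) = f·g / gcd(f, g); expanding and making the result monic gives the answer.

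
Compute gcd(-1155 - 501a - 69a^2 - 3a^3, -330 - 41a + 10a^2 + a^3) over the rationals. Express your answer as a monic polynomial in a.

By polynomial division,
  -3a^3 - 69a^2 - 501a - 1155 = (-3)(a^3 + 10a^2 - 41a - 330) + (-39a^2 - 624a - 2145)
  a^3 + 10a^2 - 41a - 330 = (-(1/39)a + 2/13)(-39a^2 - 624a - 2145) + (0)
Last nonzero remainder: -39a^2 - 624a - 2145. Dividing through by -39 gives the monic gcd a^2 + 16a + 55.

55 + 16a + a^2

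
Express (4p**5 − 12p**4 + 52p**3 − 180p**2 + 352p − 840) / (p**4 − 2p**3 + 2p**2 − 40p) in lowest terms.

Apply the Euclidean algorithm:
  4p**5 − 12p**4 + 52p**3 − 180p**2 + 352p − 840 = (4p − 4)(p**4 − 2p**3 + 2p**2 − 40p) + (36p**3 − 12p**2 + 192p − 840)
  p**4 − 2p**3 + 2p**2 − 40p = ((1/36)p − 5/108)(36p**3 − 12p**2 + 192p − 840) + (−(35/9)p**2 − (70/9)p − 350/9)
  36p**3 − 12p**2 + 192p − 840 = (−(324/35)p + 108/5)(−(35/9)p**2 − (70/9)p − 350/9) + (0)
Last nonzero remainder: −(35/9)p**2 − (70/9)p − 350/9. Dividing through by −35/9 gives the monic gcd p**2 + 2p + 10.
Cancel p**2 + 2p + 10 from numerator and denominator to get the reduced form.

(4p**3 − 20p**2 + 52p − 84)/(p**2 − 4p)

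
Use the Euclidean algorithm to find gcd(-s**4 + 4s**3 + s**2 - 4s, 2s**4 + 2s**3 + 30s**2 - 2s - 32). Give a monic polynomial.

s**2 - 1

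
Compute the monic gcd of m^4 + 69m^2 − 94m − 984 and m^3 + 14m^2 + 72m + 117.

Apply the Euclidean algorithm:
  m^4 + 69m^2 − 94m − 984 = (m − 14)(m^3 + 14m^2 + 72m + 117) + (193m^2 + 797m + 654)
  m^3 + 14m^2 + 72m + 117 = ((1/193)m + 1905/37249)(193m^2 + 797m + 654) + ((1037421/37249)m + 3112263/37249)
  193m^2 + 797m + 654 = ((7189057/1037421)m + 8120282/1037421)((1037421/37249)m + 3112263/37249) + (0)
Last nonzero remainder: (1037421/37249)m + 3112263/37249. Dividing through by 1037421/37249 gives the monic gcd m + 3.

m + 3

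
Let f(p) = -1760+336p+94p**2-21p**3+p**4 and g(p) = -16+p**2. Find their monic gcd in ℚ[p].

Apply the Euclidean algorithm:
  p**4-21p**3+94p**2+336p-1760 = (p**2-21p+110)(p**2-16) + (0)
The last nonzero remainder p**2-16 is already monic.

-16+p**2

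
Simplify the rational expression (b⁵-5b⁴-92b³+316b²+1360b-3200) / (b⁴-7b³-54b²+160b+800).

Euclidean algorithm in ℚ[b]:
  b⁵-5b⁴-92b³+316b²+1360b-3200 = (b+2)(b⁴-7b³-54b²+160b+800) + (-24b³+264b²+240b-4800)
  b⁴-7b³-54b²+160b+800 = (-(1/24)b-1/6)(-24b³+264b²+240b-4800) + (0)
Last nonzero remainder: -24b³+264b²+240b-4800. Dividing through by -24 gives the monic gcd b³-11b²-10b+200.
Cancel b³-11b²-10b+200 from numerator and denominator to get the reduced form.

(b²+6b-16)/(b+4)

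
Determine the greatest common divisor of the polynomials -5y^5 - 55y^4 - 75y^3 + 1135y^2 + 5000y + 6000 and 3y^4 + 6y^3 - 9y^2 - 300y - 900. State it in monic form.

y^2 - 2y - 15

Repeated division with remainder:
  -5y^5 - 55y^4 - 75y^3 + 1135y^2 + 5000y + 6000 = (-(5/3)y - 15)(3y^4 + 6y^3 - 9y^2 - 300y - 900) + (500y^2 - 1000y - 7500)
  3y^4 + 6y^3 - 9y^2 - 300y - 900 = ((3/500)y^2 + (3/125)y + 3/25)(500y^2 - 1000y - 7500) + (0)
Last nonzero remainder: 500y^2 - 1000y - 7500. Dividing through by 500 gives the monic gcd y^2 - 2y - 15.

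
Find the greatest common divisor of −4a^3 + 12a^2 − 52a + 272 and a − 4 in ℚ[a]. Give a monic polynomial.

Euclidean algorithm in ℚ[a]:
  −4a^3 + 12a^2 − 52a + 272 = (−4a^2 − 4a − 68)(a − 4) + (0)
The last nonzero remainder a − 4 is already monic.

a − 4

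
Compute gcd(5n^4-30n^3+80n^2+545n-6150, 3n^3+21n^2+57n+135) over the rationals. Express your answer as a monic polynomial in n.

n+5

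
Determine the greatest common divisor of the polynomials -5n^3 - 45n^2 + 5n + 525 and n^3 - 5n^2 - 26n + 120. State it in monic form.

Euclidean algorithm in ℚ[n]:
  -5n^3 - 45n^2 + 5n + 525 = (-5)(n^3 - 5n^2 - 26n + 120) + (-70n^2 - 125n + 1125)
  n^3 - 5n^2 - 26n + 120 = (-(1/70)n + 19/196)(-70n^2 - 125n + 1125) + ((429/196)n + 2145/196)
  -70n^2 - 125n + 1125 = (-(13720/429)n + 14700/143)((429/196)n + 2145/196) + (0)
Last nonzero remainder: (429/196)n + 2145/196. Dividing through by 429/196 gives the monic gcd n + 5.

n + 5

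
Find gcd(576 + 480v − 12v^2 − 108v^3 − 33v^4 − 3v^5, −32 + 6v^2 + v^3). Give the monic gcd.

By polynomial division,
  −3v^5 − 33v^4 − 108v^3 − 12v^2 + 480v + 576 = (−3v^2 − 15v − 18)(v^3 + 6v^2 − 32) + (0)
The last nonzero remainder v^3 + 6v^2 − 32 is already monic.

−32 + 6v^2 + v^3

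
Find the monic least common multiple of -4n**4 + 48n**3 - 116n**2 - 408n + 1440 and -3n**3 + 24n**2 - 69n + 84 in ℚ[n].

n**6 - 16n**5 + 84n**4 - 98n**3 - 565n**2 + 2154n - 2520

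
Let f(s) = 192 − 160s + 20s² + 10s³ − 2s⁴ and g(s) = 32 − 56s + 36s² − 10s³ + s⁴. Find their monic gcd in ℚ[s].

8 − 6s + s²

Euclidean algorithm in ℚ[s]:
  −2s⁴ + 10s³ + 20s² − 160s + 192 = (−2)(s⁴ − 10s³ + 36s² − 56s + 32) + (−10s³ + 92s² − 272s + 256)
  s⁴ − 10s³ + 36s² − 56s + 32 = (−(1/10)s + 2/25)(−10s³ + 92s² − 272s + 256) + ((36/25)s² − (216/25)s + 288/25)
  −10s³ + 92s² − 272s + 256 = (−(125/18)s + 200/9)((36/25)s² − (216/25)s + 288/25) + (0)
Last nonzero remainder: (36/25)s² − (216/25)s + 288/25. Dividing through by 36/25 gives the monic gcd s² − 6s + 8.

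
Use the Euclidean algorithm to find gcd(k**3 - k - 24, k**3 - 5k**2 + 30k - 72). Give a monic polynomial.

k - 3

Repeated division with remainder:
  k**3 - k - 24 = (k**3 - 5k**2 + 30k - 72) + (5k**2 - 31k + 48)
  k**3 - 5k**2 + 30k - 72 = ((1/5)k + 6/25)(5k**2 - 31k + 48) + ((696/25)k - 2088/25)
  5k**2 - 31k + 48 = ((125/696)k - 50/87)((696/25)k - 2088/25) + (0)
Last nonzero remainder: (696/25)k - 2088/25. Dividing through by 696/25 gives the monic gcd k - 3.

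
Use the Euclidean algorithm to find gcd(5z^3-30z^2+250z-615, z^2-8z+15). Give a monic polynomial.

z-3

Euclidean algorithm in ℚ[z]:
  5z^3-30z^2+250z-615 = (5z+10)(z^2-8z+15) + (255z-765)
  z^2-8z+15 = ((1/255)z-1/51)(255z-765) + (0)
Last nonzero remainder: 255z-765. Dividing through by 255 gives the monic gcd z-3.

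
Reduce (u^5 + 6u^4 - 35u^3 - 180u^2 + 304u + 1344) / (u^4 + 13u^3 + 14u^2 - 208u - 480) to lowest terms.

(u^2 + 3u - 28)/(u + 10)

Euclidean algorithm in ℚ[u]:
  u^5 + 6u^4 - 35u^3 - 180u^2 + 304u + 1344 = (u - 7)(u^4 + 13u^3 + 14u^2 - 208u - 480) + (42u^3 + 126u^2 - 672u - 2016)
  u^4 + 13u^3 + 14u^2 - 208u - 480 = ((1/42)u + 5/21)(42u^3 + 126u^2 - 672u - 2016) + (0)
Last nonzero remainder: 42u^3 + 126u^2 - 672u - 2016. Dividing through by 42 gives the monic gcd u^3 + 3u^2 - 16u - 48.
Cancel u^3 + 3u^2 - 16u - 48 from numerator and denominator to get the reduced form.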